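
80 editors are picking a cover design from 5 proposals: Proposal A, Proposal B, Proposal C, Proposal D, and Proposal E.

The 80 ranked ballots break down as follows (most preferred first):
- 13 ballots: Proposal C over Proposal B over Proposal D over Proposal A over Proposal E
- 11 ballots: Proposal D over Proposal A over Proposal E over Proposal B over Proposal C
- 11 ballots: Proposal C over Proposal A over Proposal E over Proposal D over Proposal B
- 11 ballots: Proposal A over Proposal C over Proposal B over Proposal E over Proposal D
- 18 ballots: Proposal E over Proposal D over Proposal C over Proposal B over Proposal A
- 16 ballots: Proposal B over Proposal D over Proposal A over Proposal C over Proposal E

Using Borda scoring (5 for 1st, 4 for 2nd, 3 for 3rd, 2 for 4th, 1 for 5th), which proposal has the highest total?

Proposal A: 13×2 + 11×4 + 11×4 + 11×5 + 18×1 + 16×3 = 235
Proposal B: 13×4 + 11×2 + 11×1 + 11×3 + 18×2 + 16×5 = 234
Proposal C: 13×5 + 11×1 + 11×5 + 11×4 + 18×3 + 16×2 = 261
Proposal D: 13×3 + 11×5 + 11×2 + 11×1 + 18×4 + 16×4 = 263
Proposal E: 13×1 + 11×3 + 11×3 + 11×2 + 18×5 + 16×1 = 207

Proposal D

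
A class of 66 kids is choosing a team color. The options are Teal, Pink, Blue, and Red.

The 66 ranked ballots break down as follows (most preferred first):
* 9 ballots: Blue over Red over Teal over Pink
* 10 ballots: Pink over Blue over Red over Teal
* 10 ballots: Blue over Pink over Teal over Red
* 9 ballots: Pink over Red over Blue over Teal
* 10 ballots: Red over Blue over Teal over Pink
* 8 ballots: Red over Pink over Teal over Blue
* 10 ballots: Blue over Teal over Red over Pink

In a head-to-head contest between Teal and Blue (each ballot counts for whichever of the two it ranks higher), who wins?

Teal is ranked above Blue on 8 ballots; Blue above Teal on 58.

Blue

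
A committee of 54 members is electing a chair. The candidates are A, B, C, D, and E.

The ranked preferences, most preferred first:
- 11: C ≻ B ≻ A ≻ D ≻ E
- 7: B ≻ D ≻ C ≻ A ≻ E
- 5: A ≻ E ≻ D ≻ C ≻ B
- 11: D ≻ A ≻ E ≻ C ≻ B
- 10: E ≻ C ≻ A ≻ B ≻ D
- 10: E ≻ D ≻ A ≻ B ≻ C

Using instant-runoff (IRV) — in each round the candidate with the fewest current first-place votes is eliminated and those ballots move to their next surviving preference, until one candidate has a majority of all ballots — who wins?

Round 1: A 5, B 7, C 11, D 11, E 20. A eliminated.
Round 2: B 7, C 11, D 11, E 25. B eliminated.
Round 3: C 11, D 18, E 25. C eliminated.
Round 4: D 29, E 25. D has a majority (≥28).

D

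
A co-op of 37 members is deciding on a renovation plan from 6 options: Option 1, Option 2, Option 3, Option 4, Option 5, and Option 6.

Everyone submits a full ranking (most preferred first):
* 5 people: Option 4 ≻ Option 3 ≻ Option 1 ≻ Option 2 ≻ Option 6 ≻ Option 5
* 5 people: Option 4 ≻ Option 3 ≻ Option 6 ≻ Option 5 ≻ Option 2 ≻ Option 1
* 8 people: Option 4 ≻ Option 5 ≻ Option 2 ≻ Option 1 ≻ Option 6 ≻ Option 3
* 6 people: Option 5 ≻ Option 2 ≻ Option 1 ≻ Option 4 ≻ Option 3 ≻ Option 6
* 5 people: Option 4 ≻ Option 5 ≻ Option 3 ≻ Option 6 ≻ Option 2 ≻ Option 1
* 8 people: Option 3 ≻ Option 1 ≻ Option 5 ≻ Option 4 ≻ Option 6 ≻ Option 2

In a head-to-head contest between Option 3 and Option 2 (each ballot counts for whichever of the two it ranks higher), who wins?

Option 3 is ranked above Option 2 on 23 ballots; Option 2 above Option 3 on 14.

Option 3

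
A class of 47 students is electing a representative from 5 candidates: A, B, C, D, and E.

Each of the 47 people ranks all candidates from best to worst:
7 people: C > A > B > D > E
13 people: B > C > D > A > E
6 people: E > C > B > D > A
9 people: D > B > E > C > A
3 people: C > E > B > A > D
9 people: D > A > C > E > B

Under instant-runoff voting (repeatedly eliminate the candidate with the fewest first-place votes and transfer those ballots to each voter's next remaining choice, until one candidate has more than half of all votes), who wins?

Round 1: A 0, B 13, C 10, D 18, E 6. A eliminated.
Round 2: B 13, C 10, D 18, E 6. E eliminated.
Round 3: B 13, C 16, D 18. B eliminated.
Round 4: C 29, D 18. C has a majority (≥24).

C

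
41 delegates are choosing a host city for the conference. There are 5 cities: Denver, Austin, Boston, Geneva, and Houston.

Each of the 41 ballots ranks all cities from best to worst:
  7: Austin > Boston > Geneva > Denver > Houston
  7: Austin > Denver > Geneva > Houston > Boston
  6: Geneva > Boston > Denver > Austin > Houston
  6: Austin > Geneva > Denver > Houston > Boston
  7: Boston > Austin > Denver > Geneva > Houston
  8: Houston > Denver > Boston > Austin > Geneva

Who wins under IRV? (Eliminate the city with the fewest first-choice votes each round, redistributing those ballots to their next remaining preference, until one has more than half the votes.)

Boston

Round 1: Denver 0, Austin 20, Boston 7, Geneva 6, Houston 8. Denver eliminated.
Round 2: Austin 20, Boston 7, Geneva 6, Houston 8. Geneva eliminated.
Round 3: Austin 20, Boston 13, Houston 8. Houston eliminated.
Round 4: Austin 20, Boston 21. Boston has a majority (≥21).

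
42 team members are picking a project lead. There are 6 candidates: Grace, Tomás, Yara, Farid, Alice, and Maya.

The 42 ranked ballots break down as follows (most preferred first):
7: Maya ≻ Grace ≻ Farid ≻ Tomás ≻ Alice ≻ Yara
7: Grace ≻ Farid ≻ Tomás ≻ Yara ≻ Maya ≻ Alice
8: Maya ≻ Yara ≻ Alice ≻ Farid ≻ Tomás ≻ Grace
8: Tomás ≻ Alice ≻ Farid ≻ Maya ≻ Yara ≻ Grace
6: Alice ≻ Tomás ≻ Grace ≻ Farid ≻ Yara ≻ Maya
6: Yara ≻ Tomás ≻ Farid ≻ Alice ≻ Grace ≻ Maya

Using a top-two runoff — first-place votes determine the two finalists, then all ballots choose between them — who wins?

Tomás

Round 1 first-place votes: Grace 7, Tomás 8, Yara 6, Farid 0, Alice 6, Maya 15. Maya and Tomás advance.
Runoff: Maya is ranked above Tomás on 15 ballots, Tomás above Maya on 27.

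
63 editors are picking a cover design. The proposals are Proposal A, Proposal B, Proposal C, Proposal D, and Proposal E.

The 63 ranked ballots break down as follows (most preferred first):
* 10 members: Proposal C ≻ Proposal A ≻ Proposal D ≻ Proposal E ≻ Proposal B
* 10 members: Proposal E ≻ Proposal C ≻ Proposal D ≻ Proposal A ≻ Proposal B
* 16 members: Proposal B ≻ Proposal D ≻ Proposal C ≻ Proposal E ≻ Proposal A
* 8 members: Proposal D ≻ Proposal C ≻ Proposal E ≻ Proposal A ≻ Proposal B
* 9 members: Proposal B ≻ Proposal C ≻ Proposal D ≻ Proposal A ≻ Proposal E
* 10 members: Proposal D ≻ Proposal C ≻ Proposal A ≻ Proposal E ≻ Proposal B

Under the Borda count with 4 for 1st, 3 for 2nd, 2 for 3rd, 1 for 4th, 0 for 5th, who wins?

Proposal C

Proposal A: 10×3 + 10×1 + 16×0 + 8×1 + 9×1 + 10×2 = 77
Proposal B: 10×0 + 10×0 + 16×4 + 8×0 + 9×4 + 10×0 = 100
Proposal C: 10×4 + 10×3 + 16×2 + 8×3 + 9×3 + 10×3 = 183
Proposal D: 10×2 + 10×2 + 16×3 + 8×4 + 9×2 + 10×4 = 178
Proposal E: 10×1 + 10×4 + 16×1 + 8×2 + 9×0 + 10×1 = 92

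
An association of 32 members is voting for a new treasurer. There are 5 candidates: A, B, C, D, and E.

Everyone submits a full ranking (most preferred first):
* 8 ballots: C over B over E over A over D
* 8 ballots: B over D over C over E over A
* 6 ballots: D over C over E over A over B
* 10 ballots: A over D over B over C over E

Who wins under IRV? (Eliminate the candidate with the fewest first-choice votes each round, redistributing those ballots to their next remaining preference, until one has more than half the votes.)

Round 1: A 10, B 8, C 8, D 6, E 0. E eliminated.
Round 2: A 10, B 8, C 8, D 6. D eliminated.
Round 3: A 10, B 8, C 14. B eliminated.
Round 4: A 10, C 22. C has a majority (≥17).

C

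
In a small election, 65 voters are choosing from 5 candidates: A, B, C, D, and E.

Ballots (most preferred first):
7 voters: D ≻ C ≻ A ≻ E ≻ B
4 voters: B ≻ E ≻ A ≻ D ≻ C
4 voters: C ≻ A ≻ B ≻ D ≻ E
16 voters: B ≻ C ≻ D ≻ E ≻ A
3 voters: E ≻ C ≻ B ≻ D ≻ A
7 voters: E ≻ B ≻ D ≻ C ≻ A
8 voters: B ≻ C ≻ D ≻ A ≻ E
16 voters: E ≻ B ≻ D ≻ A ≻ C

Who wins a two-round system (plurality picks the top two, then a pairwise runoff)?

Round 1 first-place votes: A 0, B 28, C 4, D 7, E 26. B and E advance.
Runoff: B is ranked above E on 32 ballots, E above B on 33.

E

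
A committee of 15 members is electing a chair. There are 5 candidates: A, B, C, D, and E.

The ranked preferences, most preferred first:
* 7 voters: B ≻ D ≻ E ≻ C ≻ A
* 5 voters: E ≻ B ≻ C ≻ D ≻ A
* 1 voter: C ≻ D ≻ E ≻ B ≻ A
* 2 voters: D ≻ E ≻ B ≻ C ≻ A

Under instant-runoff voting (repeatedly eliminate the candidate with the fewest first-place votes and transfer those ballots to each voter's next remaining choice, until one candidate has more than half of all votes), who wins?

E

Round 1: A 0, B 7, C 1, D 2, E 5. A eliminated.
Round 2: B 7, C 1, D 2, E 5. C eliminated.
Round 3: B 7, D 3, E 5. D eliminated.
Round 4: B 7, E 8. E has a majority (≥8).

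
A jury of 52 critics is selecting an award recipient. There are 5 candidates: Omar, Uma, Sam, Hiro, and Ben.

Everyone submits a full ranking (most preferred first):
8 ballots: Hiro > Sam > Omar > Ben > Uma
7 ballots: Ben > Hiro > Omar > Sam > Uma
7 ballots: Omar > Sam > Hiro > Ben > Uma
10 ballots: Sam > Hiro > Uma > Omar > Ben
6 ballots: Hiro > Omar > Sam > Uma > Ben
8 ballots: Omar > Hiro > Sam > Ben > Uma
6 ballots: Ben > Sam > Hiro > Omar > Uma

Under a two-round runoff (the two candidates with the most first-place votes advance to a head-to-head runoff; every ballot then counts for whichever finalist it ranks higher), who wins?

Hiro

Round 1 first-place votes: Omar 15, Uma 0, Sam 10, Hiro 14, Ben 13. Omar and Hiro advance.
Runoff: Omar is ranked above Hiro on 15 ballots, Hiro above Omar on 37.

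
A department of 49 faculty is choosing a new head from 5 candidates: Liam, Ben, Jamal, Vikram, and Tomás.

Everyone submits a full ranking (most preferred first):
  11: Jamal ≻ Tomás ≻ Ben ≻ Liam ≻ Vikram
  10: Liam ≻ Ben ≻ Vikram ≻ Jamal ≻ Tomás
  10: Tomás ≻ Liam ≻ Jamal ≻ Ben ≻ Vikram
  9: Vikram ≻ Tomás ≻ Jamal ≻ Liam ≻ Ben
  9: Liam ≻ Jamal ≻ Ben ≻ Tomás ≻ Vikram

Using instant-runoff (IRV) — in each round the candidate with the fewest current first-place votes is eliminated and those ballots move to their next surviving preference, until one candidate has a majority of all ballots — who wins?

Tomás

Round 1: Liam 19, Ben 0, Jamal 11, Vikram 9, Tomás 10. Ben eliminated.
Round 2: Liam 19, Jamal 11, Vikram 9, Tomás 10. Vikram eliminated.
Round 3: Liam 19, Jamal 11, Tomás 19. Jamal eliminated.
Round 4: Liam 19, Tomás 30. Tomás has a majority (≥25).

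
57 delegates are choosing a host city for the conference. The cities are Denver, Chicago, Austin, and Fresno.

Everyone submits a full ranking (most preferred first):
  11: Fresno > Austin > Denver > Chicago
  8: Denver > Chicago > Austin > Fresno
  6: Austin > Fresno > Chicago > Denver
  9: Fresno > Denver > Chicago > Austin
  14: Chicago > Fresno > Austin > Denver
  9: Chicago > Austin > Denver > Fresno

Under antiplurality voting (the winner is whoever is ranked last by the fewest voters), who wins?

Last-place votes: Denver 20, Chicago 11, Austin 9, Fresno 17.

Austin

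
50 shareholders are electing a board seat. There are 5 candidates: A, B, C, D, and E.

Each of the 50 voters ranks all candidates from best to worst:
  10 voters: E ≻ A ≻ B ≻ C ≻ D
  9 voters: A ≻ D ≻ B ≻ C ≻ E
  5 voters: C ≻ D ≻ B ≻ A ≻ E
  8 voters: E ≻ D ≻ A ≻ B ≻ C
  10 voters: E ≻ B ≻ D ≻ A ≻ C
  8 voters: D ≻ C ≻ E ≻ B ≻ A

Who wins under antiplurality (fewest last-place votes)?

Last-place votes: A 8, B 0, C 18, D 10, E 14.

B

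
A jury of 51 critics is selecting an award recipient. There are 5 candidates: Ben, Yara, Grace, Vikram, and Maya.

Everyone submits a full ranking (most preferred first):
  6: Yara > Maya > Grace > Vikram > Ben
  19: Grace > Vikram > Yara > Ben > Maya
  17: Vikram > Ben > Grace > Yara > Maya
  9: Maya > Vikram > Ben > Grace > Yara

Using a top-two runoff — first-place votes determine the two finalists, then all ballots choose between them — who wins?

Vikram

Round 1 first-place votes: Ben 0, Yara 6, Grace 19, Vikram 17, Maya 9. Grace and Vikram advance.
Runoff: Grace is ranked above Vikram on 25 ballots, Vikram above Grace on 26.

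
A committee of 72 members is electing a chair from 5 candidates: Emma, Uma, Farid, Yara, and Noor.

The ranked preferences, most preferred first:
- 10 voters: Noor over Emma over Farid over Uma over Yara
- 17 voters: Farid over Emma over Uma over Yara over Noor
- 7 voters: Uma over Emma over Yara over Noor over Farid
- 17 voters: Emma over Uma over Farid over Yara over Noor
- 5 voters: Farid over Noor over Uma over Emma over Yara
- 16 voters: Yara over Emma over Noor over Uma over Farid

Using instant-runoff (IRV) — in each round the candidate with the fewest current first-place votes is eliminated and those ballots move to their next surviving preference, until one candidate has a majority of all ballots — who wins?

Emma

Round 1: Emma 17, Uma 7, Farid 22, Yara 16, Noor 10. Uma eliminated.
Round 2: Emma 24, Farid 22, Yara 16, Noor 10. Noor eliminated.
Round 3: Emma 34, Farid 22, Yara 16. Yara eliminated.
Round 4: Emma 50, Farid 22. Emma has a majority (≥37).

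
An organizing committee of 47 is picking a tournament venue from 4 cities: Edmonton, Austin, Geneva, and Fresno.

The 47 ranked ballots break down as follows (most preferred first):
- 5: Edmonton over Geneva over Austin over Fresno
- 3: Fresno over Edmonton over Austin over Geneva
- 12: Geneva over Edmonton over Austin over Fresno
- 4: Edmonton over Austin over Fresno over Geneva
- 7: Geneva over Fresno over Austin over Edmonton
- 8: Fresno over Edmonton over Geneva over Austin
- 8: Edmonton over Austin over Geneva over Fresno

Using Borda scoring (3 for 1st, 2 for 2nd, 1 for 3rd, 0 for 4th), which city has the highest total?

Edmonton

Edmonton: 5×3 + 3×2 + 12×2 + 4×3 + 7×0 + 8×2 + 8×3 = 97
Austin: 5×1 + 3×1 + 12×1 + 4×2 + 7×1 + 8×0 + 8×2 = 51
Geneva: 5×2 + 3×0 + 12×3 + 4×0 + 7×3 + 8×1 + 8×1 = 83
Fresno: 5×0 + 3×3 + 12×0 + 4×1 + 7×2 + 8×3 + 8×0 = 51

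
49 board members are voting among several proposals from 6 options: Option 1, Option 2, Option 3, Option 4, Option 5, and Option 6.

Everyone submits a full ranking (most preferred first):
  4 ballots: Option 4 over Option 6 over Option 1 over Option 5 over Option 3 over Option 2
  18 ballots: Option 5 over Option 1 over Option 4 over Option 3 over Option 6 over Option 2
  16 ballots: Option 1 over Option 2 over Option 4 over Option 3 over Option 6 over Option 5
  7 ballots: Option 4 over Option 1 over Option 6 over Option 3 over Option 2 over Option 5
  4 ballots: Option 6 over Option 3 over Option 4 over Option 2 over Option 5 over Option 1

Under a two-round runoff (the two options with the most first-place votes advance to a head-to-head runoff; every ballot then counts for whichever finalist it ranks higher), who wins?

Round 1 first-place votes: Option 1 16, Option 2 0, Option 3 0, Option 4 11, Option 5 18, Option 6 4. Option 5 and Option 1 advance.
Runoff: Option 5 is ranked above Option 1 on 22 ballots, Option 1 above Option 5 on 27.

Option 1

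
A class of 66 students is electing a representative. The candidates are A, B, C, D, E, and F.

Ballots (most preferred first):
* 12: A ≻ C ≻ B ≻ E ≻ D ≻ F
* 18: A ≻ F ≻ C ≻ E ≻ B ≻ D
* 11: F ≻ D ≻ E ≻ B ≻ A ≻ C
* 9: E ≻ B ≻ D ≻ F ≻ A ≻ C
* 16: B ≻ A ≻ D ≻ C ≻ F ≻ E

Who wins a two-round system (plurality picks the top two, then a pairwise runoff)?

B

Round 1 first-place votes: A 30, B 16, C 0, D 0, E 9, F 11. A and B advance.
Runoff: A is ranked above B on 30 ballots, B above A on 36.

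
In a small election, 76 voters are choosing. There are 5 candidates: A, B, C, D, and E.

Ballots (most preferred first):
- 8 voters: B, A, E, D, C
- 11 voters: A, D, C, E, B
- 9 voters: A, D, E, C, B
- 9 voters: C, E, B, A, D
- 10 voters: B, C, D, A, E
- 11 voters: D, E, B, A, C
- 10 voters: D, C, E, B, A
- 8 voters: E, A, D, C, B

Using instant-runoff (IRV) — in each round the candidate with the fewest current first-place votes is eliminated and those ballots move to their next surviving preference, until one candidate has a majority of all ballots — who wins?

Round 1: A 20, B 18, C 9, D 21, E 8. E eliminated.
Round 2: A 28, B 18, C 9, D 21. C eliminated.
Round 3: A 28, B 27, D 21. D eliminated.
Round 4: A 28, B 48. B has a majority (≥39).

B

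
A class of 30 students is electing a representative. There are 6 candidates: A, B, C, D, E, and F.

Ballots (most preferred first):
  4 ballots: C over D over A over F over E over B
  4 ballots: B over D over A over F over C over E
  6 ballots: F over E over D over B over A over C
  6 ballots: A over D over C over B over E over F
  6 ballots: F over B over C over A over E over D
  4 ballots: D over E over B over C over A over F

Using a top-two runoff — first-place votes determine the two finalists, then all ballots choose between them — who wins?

A

Round 1 first-place votes: A 6, B 4, C 4, D 4, E 0, F 12. F and A advance.
Runoff: F is ranked above A on 12 ballots, A above F on 18.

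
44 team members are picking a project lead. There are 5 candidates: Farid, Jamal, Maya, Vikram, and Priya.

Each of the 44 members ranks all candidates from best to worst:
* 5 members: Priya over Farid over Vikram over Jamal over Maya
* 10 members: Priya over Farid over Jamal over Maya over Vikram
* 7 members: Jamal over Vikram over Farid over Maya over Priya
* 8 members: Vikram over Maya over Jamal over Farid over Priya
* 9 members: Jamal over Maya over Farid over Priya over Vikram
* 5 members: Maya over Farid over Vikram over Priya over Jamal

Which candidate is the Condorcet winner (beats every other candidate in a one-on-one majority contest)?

Jamal vs Farid: 24–20
Jamal vs Maya: 31–13
Jamal vs Vikram: 26–18
Jamal vs Priya: 24–20
Jamal beats every other candidate.

Jamal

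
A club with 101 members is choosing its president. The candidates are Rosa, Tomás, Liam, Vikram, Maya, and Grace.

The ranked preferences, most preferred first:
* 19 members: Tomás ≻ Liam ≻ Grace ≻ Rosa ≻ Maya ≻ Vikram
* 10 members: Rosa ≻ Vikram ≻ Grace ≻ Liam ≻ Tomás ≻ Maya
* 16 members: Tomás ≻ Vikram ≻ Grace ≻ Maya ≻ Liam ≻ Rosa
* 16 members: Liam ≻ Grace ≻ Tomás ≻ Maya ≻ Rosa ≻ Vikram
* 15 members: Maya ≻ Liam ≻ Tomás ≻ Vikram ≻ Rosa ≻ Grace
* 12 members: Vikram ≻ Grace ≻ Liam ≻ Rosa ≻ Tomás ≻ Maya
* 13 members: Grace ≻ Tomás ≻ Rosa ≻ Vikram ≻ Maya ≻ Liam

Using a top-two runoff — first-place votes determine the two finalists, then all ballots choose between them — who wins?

Round 1 first-place votes: Rosa 10, Tomás 35, Liam 16, Vikram 12, Maya 15, Grace 13. Tomás and Liam advance.
Runoff: Tomás is ranked above Liam on 48 ballots, Liam above Tomás on 53.

Liam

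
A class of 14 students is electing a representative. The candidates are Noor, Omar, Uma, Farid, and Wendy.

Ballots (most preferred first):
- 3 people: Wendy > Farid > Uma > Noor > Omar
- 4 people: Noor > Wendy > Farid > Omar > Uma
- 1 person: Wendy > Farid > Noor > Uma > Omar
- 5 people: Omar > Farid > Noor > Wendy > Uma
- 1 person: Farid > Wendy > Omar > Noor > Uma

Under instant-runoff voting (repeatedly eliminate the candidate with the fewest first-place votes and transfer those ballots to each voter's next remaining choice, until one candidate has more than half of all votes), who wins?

Round 1: Noor 4, Omar 5, Uma 0, Farid 1, Wendy 4. Uma eliminated.
Round 2: Noor 4, Omar 5, Farid 1, Wendy 4. Farid eliminated.
Round 3: Noor 4, Omar 5, Wendy 5. Noor eliminated.
Round 4: Omar 5, Wendy 9. Wendy has a majority (≥8).

Wendy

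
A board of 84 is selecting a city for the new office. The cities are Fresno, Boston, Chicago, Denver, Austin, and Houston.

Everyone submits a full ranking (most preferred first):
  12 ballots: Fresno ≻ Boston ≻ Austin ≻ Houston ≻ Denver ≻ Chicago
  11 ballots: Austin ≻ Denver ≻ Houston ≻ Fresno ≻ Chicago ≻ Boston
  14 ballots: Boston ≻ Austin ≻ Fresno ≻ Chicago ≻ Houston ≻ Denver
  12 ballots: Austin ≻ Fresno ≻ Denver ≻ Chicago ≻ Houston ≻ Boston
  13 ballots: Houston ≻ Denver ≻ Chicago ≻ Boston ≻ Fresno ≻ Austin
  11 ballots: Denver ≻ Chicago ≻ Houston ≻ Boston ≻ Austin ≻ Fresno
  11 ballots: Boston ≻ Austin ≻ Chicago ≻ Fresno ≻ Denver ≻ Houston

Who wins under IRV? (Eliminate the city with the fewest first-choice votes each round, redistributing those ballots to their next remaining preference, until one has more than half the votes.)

Houston

Round 1: Fresno 12, Boston 25, Chicago 0, Denver 11, Austin 23, Houston 13. Chicago eliminated.
Round 2: Fresno 12, Boston 25, Denver 11, Austin 23, Houston 13. Denver eliminated.
Round 3: Fresno 12, Boston 25, Austin 23, Houston 24. Fresno eliminated.
Round 4: Boston 37, Austin 23, Houston 24. Austin eliminated.
Round 5: Boston 37, Houston 47. Houston has a majority (≥43).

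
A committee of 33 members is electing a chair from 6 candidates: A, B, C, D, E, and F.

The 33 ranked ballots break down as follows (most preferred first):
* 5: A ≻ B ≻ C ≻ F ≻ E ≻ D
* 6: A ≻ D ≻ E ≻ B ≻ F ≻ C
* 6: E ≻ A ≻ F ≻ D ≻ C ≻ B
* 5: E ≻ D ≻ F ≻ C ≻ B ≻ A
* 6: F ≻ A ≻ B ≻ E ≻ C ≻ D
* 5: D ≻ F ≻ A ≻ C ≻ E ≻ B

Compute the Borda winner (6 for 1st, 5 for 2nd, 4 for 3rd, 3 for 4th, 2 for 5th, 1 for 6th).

A

A: 5×6 + 6×6 + 6×5 + 5×1 + 6×5 + 5×4 = 151
B: 5×5 + 6×3 + 6×1 + 5×2 + 6×4 + 5×1 = 88
C: 5×4 + 6×1 + 6×2 + 5×3 + 6×2 + 5×3 = 80
D: 5×1 + 6×5 + 6×3 + 5×5 + 6×1 + 5×6 = 114
E: 5×2 + 6×4 + 6×6 + 5×6 + 6×3 + 5×2 = 128
F: 5×3 + 6×2 + 6×4 + 5×4 + 6×6 + 5×5 = 132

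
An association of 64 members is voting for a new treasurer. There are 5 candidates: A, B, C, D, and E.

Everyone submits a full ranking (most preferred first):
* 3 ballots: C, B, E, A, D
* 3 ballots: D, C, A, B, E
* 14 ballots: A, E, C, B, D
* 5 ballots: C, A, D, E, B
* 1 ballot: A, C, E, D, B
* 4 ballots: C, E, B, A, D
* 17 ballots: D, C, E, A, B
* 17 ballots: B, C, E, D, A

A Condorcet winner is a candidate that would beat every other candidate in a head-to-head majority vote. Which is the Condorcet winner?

C vs A: 49–15
C vs B: 47–17
C vs D: 44–20
C vs E: 50–14
C beats every other candidate.

C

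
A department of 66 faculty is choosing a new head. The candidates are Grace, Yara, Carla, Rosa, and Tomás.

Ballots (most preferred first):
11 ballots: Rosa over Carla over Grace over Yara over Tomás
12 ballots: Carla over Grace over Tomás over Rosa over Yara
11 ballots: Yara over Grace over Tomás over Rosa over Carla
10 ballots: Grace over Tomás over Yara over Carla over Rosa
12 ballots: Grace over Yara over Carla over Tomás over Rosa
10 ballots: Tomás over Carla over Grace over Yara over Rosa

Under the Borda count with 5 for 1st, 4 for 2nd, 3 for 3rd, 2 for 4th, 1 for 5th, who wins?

Grace

Grace: 11×3 + 12×4 + 11×4 + 10×5 + 12×5 + 10×3 = 265
Yara: 11×2 + 12×1 + 11×5 + 10×3 + 12×4 + 10×2 = 187
Carla: 11×4 + 12×5 + 11×1 + 10×2 + 12×3 + 10×4 = 211
Rosa: 11×5 + 12×2 + 11×2 + 10×1 + 12×1 + 10×1 = 133
Tomás: 11×1 + 12×3 + 11×3 + 10×4 + 12×2 + 10×5 = 194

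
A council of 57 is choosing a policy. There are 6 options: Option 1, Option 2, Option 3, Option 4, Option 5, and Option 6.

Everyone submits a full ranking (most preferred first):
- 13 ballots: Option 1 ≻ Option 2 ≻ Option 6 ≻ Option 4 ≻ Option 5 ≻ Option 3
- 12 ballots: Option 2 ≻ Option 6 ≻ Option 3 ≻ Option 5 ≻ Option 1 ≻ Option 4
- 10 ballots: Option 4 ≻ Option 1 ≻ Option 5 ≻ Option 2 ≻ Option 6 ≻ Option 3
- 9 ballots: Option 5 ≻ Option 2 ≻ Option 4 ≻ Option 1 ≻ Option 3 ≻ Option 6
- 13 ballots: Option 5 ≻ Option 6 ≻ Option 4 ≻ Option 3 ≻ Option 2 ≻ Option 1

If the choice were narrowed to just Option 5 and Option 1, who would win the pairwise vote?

Option 5 is ranked above Option 1 on 34 ballots; Option 1 above Option 5 on 23.

Option 5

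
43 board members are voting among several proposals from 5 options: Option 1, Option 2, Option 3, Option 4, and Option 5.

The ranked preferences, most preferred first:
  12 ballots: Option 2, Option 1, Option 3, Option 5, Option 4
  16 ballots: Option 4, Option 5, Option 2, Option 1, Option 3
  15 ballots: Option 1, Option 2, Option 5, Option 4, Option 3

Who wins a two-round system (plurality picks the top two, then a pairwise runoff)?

Round 1 first-place votes: Option 1 15, Option 2 12, Option 3 0, Option 4 16, Option 5 0. Option 4 and Option 1 advance.
Runoff: Option 4 is ranked above Option 1 on 16 ballots, Option 1 above Option 4 on 27.

Option 1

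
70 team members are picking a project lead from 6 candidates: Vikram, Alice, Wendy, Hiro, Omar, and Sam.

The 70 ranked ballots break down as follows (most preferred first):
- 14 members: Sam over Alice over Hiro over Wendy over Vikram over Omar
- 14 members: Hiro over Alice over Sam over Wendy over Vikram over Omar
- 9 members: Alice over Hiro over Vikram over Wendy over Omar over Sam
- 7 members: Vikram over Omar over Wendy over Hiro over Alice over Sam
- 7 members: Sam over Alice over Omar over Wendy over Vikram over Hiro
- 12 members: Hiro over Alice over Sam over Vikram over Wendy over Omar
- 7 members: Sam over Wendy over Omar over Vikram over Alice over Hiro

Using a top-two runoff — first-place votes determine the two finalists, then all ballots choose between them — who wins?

Hiro

Round 1 first-place votes: Vikram 7, Alice 9, Wendy 0, Hiro 26, Omar 0, Sam 28. Sam and Hiro advance.
Runoff: Sam is ranked above Hiro on 28 ballots, Hiro above Sam on 42.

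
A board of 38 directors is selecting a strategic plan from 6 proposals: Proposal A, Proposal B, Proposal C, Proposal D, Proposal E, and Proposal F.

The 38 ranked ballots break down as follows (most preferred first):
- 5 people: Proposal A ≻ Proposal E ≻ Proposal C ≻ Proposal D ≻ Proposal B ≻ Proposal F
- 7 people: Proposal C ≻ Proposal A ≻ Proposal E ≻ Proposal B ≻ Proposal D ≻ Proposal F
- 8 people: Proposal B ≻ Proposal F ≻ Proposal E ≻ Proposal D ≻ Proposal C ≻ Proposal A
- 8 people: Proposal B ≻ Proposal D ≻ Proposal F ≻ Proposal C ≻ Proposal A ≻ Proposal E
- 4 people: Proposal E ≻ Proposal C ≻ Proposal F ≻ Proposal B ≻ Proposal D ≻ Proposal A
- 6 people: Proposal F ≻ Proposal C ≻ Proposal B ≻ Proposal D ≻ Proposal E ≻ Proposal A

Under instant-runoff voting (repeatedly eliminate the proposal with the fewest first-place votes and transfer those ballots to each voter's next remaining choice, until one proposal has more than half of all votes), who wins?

Round 1: Proposal A 5, Proposal B 16, Proposal C 7, Proposal D 0, Proposal E 4, Proposal F 6. Proposal D eliminated.
Round 2: Proposal A 5, Proposal B 16, Proposal C 7, Proposal E 4, Proposal F 6. Proposal E eliminated.
Round 3: Proposal A 5, Proposal B 16, Proposal C 11, Proposal F 6. Proposal A eliminated.
Round 4: Proposal B 16, Proposal C 16, Proposal F 6. Proposal F eliminated.
Round 5: Proposal B 16, Proposal C 22. Proposal C has a majority (≥20).

Proposal C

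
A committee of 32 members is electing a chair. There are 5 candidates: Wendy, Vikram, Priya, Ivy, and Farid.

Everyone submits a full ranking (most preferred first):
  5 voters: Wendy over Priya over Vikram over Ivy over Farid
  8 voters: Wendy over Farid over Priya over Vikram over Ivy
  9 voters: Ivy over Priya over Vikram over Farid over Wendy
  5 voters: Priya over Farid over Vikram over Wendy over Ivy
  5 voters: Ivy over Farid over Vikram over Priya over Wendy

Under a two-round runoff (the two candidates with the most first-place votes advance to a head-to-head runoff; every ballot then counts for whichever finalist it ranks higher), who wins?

Round 1 first-place votes: Wendy 13, Vikram 0, Priya 5, Ivy 14, Farid 0. Ivy and Wendy advance.
Runoff: Ivy is ranked above Wendy on 14 ballots, Wendy above Ivy on 18.

Wendy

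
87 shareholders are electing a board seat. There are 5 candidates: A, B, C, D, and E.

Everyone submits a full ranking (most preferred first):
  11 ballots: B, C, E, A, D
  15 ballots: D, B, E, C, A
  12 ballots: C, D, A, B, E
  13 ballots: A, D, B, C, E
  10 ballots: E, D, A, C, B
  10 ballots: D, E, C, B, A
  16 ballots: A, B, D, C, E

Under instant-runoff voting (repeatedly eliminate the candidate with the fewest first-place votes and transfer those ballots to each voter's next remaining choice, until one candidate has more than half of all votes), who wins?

Round 1: A 29, B 11, C 12, D 25, E 10. E eliminated.
Round 2: A 29, B 11, C 12, D 35. B eliminated.
Round 3: A 29, C 23, D 35. C eliminated.
Round 4: A 40, D 47. D has a majority (≥44).

D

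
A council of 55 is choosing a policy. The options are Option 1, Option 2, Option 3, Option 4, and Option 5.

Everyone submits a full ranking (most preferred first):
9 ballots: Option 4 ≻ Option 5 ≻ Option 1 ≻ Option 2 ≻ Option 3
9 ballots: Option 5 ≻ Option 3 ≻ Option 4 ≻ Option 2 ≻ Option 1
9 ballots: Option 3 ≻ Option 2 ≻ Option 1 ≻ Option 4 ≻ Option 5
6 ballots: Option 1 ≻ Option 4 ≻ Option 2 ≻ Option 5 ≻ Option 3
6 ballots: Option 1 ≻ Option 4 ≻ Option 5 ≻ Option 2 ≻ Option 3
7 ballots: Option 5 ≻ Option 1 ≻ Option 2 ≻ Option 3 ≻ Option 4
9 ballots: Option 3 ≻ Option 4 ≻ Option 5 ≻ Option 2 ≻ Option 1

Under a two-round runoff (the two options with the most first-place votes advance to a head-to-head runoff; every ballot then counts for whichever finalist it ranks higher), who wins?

Option 5

Round 1 first-place votes: Option 1 12, Option 2 0, Option 3 18, Option 4 9, Option 5 16. Option 3 and Option 5 advance.
Runoff: Option 3 is ranked above Option 5 on 18 ballots, Option 5 above Option 3 on 37.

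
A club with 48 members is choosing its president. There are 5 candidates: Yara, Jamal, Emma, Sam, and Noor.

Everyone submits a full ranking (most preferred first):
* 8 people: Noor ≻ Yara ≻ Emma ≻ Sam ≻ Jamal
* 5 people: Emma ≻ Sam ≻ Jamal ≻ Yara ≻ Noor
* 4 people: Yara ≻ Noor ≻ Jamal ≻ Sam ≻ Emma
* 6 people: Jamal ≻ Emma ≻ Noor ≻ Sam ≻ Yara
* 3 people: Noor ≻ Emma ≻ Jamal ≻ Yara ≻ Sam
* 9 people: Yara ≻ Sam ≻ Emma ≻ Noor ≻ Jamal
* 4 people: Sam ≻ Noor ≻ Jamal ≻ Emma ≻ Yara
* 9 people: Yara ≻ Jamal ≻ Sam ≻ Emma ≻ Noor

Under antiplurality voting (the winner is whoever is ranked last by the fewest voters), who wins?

Sam

Last-place votes: Yara 10, Jamal 17, Emma 4, Sam 3, Noor 14.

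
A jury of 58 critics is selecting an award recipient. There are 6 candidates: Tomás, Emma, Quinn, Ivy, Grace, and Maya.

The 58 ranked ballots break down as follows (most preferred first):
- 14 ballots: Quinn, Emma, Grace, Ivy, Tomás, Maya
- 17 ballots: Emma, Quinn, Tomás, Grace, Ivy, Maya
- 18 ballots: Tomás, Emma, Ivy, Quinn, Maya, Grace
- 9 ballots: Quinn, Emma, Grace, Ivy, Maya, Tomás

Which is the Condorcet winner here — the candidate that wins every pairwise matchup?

Emma

Emma vs Tomás: 40–18
Emma vs Quinn: 35–23
Emma vs Ivy: 58–0
Emma vs Grace: 58–0
Emma vs Maya: 58–0
Emma beats every other candidate.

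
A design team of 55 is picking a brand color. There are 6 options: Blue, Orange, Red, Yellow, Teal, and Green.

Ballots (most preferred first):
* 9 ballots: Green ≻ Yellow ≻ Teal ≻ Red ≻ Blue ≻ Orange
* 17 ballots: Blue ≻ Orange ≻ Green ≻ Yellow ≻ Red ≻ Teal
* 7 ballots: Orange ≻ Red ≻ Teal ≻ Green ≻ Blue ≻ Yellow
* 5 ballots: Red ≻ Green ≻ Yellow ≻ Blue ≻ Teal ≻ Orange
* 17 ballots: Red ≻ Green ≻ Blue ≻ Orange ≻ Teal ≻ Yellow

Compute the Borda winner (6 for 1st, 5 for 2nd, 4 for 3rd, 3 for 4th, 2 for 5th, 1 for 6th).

Blue: 9×2 + 17×6 + 7×2 + 5×3 + 17×4 = 217
Orange: 9×1 + 17×5 + 7×6 + 5×1 + 17×3 = 192
Red: 9×3 + 17×2 + 7×5 + 5×6 + 17×6 = 228
Yellow: 9×5 + 17×3 + 7×1 + 5×4 + 17×1 = 140
Teal: 9×4 + 17×1 + 7×4 + 5×2 + 17×2 = 125
Green: 9×6 + 17×4 + 7×3 + 5×5 + 17×5 = 253

Green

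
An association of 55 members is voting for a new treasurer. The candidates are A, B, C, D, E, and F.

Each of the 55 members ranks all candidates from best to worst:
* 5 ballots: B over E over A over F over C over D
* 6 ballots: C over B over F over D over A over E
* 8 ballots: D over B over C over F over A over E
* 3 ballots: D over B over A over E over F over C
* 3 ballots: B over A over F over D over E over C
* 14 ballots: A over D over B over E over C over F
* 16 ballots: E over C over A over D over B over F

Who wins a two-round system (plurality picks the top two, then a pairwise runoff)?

A

Round 1 first-place votes: A 14, B 8, C 6, D 11, E 16, F 0. E and A advance.
Runoff: E is ranked above A on 21 ballots, A above E on 34.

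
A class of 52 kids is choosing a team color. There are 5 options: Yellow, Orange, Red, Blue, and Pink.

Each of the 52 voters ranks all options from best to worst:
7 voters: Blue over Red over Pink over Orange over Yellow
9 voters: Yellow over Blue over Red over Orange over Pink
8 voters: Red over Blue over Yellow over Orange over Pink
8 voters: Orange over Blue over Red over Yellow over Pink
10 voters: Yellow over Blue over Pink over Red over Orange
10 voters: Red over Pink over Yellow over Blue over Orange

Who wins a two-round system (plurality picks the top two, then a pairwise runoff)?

Round 1 first-place votes: Yellow 19, Orange 8, Red 18, Blue 7, Pink 0. Yellow and Red advance.
Runoff: Yellow is ranked above Red on 19 ballots, Red above Yellow on 33.

Red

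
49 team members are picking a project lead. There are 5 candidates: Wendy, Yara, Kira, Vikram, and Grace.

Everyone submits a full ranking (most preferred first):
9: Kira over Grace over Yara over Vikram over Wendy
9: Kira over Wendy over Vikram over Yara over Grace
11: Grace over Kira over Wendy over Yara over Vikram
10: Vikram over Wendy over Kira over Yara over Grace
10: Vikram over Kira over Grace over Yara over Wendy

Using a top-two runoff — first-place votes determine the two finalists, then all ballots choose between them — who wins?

Round 1 first-place votes: Wendy 0, Yara 0, Kira 18, Vikram 20, Grace 11. Vikram and Kira advance.
Runoff: Vikram is ranked above Kira on 20 ballots, Kira above Vikram on 29.

Kira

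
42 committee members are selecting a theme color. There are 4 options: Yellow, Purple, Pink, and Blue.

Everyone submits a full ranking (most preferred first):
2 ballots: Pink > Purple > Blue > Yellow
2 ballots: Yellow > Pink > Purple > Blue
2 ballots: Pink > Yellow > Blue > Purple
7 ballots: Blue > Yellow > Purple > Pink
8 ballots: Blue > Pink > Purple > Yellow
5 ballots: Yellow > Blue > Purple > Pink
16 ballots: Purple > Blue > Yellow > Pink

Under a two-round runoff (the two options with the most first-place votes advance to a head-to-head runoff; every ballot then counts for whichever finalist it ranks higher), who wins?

Round 1 first-place votes: Yellow 7, Purple 16, Pink 4, Blue 15. Purple and Blue advance.
Runoff: Purple is ranked above Blue on 20 ballots, Blue above Purple on 22.

Blue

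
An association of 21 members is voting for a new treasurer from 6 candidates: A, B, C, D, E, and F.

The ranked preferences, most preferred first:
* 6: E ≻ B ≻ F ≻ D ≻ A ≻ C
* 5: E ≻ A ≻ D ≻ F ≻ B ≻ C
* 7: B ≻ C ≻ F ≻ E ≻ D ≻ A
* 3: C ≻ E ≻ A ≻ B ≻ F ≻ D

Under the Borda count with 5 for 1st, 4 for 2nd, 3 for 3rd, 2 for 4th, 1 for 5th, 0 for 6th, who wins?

E

A: 6×1 + 5×4 + 7×0 + 3×3 = 35
B: 6×4 + 5×1 + 7×5 + 3×2 = 70
C: 6×0 + 5×0 + 7×4 + 3×5 = 43
D: 6×2 + 5×3 + 7×1 + 3×0 = 34
E: 6×5 + 5×5 + 7×2 + 3×4 = 81
F: 6×3 + 5×2 + 7×3 + 3×1 = 52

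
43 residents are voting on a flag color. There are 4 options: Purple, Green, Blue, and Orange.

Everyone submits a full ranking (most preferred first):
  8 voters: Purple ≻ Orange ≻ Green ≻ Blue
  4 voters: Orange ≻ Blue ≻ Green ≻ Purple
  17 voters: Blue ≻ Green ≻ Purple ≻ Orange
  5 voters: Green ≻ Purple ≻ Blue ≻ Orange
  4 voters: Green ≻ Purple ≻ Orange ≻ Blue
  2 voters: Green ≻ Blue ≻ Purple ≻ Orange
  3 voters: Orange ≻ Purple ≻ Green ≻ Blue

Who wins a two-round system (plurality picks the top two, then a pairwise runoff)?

Green

Round 1 first-place votes: Purple 8, Green 11, Blue 17, Orange 7. Blue and Green advance.
Runoff: Blue is ranked above Green on 21 ballots, Green above Blue on 22.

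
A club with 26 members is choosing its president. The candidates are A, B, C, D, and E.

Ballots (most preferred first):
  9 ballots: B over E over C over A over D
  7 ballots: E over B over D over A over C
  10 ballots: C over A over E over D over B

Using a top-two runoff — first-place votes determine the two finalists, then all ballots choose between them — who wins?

B

Round 1 first-place votes: A 0, B 9, C 10, D 0, E 7. C and B advance.
Runoff: C is ranked above B on 10 ballots, B above C on 16.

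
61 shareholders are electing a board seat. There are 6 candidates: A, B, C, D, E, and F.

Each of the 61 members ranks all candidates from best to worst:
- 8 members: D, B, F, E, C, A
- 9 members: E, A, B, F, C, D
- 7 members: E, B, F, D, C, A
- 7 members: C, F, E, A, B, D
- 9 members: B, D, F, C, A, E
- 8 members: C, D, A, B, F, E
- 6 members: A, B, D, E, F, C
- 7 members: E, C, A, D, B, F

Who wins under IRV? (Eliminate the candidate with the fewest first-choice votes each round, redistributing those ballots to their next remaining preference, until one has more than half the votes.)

Round 1: A 6, B 9, C 15, D 8, E 23, F 0. F eliminated.
Round 2: A 6, B 9, C 15, D 8, E 23. A eliminated.
Round 3: B 15, C 15, D 8, E 23. D eliminated.
Round 4: B 23, C 15, E 23. C eliminated.
Round 5: B 31, E 30. B has a majority (≥31).

B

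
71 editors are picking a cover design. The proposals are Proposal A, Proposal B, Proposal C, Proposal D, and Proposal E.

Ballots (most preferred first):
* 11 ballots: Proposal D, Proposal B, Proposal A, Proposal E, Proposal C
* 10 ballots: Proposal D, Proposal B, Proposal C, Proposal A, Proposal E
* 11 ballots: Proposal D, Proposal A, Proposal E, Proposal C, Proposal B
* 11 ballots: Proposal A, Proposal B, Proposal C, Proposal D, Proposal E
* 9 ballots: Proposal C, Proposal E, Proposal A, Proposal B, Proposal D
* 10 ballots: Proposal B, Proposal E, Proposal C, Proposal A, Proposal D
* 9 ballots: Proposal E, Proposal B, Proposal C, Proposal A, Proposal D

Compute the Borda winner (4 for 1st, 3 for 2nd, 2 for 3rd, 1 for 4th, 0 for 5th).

Proposal B

Proposal A: 11×2 + 10×1 + 11×3 + 11×4 + 9×2 + 10×1 + 9×1 = 146
Proposal B: 11×3 + 10×3 + 11×0 + 11×3 + 9×1 + 10×4 + 9×3 = 172
Proposal C: 11×0 + 10×2 + 11×1 + 11×2 + 9×4 + 10×2 + 9×2 = 127
Proposal D: 11×4 + 10×4 + 11×4 + 11×1 + 9×0 + 10×0 + 9×0 = 139
Proposal E: 11×1 + 10×0 + 11×2 + 11×0 + 9×3 + 10×3 + 9×4 = 126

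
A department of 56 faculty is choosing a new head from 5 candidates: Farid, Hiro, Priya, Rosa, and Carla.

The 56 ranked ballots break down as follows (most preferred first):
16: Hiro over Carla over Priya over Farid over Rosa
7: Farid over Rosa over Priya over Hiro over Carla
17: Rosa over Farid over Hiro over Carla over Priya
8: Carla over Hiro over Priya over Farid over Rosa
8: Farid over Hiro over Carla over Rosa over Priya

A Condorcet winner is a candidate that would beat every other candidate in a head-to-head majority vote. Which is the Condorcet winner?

Farid

Farid vs Hiro: 32–24
Farid vs Priya: 32–24
Farid vs Rosa: 39–17
Farid vs Carla: 32–24
Farid beats every other candidate.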